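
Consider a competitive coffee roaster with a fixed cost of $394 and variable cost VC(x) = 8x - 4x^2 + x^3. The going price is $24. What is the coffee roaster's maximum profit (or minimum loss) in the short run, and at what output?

Profit = -$330 at x = 4

AVC = 8 - 4x + x^2; min AVC = $4 at x = 2. Since P = $24 ≥ min AVC, the firm produces.
With MC = 8 - 8x + 3x^2, P = MC on the upward-sloping part at x* = 4.
TR = 24·4 = 96. TC = 394 + 32 = 426. Profit = 96 − 426 = -$330.
That loss of $330 beats the $394 the firm would lose by shutting down; producing recovers $64 of fixed cost.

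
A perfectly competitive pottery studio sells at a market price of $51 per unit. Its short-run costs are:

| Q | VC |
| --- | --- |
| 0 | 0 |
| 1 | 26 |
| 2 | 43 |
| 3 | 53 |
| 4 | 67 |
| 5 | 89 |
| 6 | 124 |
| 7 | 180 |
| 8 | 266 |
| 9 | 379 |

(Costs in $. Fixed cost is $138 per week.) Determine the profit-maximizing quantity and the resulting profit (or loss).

Profit at each row (π = 51Q − TC): Q=0: -138; Q=1: -113; Q=2: -79; Q=3: -38; Q=4: -1; Q=5: 28; Q=6: 44; Q=7: 39; Q=8: 4; Q=9: -58.
Profit is maximized at Q = 6. AVC there is 124/6 = $20.67 ≤ P, so producing beats shutting down (which would give -$138).

Q = 6; profit = $44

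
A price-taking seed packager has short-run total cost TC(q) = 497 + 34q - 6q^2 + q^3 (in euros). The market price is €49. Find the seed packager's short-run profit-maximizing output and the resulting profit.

Profit = -€397 at q = 5

AVC = 34 - 6q + q^2 has its minimum €25 at q = 3; price €49 clears that bar, so the firm operates.
With MC = 34 - 12q + 3q^2, P = MC on the upward-sloping part at q* = 5.
TR = 49·5 = 245. TC = 497 + 145 = 642. Profit = 245 − 642 = -€397.
That loss of €397 beats the €497 the firm would lose by shutting down; producing recovers €100 of fixed cost.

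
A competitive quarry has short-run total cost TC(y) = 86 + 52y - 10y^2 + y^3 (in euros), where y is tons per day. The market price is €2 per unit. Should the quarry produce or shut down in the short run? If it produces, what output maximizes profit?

From TC, MC = TC'(y) = 52 - 20y + 3y^2 and AVC = VC/y = 52 - 10y + y^2.
AVC hits its minimum where MC = AVC, at y = 5, giving min AVC = 52 - 10·5 + 5^2 = €27.
Since P = €2 < min AVC = €27, price fails to cover variable cost at any output.
Best response: produce nothing and absorb the €86 fixed cost.

Shut down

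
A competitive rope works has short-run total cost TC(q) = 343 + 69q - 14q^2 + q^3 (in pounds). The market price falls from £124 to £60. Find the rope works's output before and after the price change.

Output falls from 11 to 9

AVC = 69 - 14q + q^2, minimized at q = 7 where min AVC = £20. MC = 69 - 28q + 3q^2.
At P = £124 ≥ min AVC, set P = MC on the rising branch: q = 11.
At P = £60 ≥ min AVC, set P = MC: q = 9. The firm stays open but cuts output.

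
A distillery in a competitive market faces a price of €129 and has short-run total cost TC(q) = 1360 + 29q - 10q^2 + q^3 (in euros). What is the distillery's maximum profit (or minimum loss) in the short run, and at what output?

AVC = 29 - 10q + q^2; min AVC = €4 at q = 5. Since P = €129 ≥ min AVC, the firm produces.
MC = 29 - 20q + 3q^2. Setting P = MC and taking the root on the rising branch gives q* = 10.
TR = 129·10 = 1290. TC = 1360 + 290 = 1650. Profit = 1290 − 1650 = -€360.
By producing, the firm covers all variable cost plus €1000 of fixed cost; shutting down would lose the full €1360.

Profit = -€360 at q = 10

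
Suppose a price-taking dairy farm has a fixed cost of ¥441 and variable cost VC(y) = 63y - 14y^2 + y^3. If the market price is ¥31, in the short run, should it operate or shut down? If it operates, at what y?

Produce at y = 8

Strip out fixed cost: VC = 63y - 14y^2 + y^3. Then AVC = 63 - 14y + y^2 and MC = 63 - 28y + 3y^2.
The AVC parabola has its vertex at y = 14/2 = 7, where AVC = 63 - 14·7 + 7^2 = ¥14.
Since P = ¥31 ≥ min AVC = ¥14, price covers variable cost and the firm should produce.
Solving P = MC: 32 - 28y + 3y^2 = 0 ⇒ y = 4/3 or 8. On the upward-sloping branch, y* = 8.
Check: AVC at y = 8 is ¥15 ≤ P, so revenue covers variable cost.
Profit = P·y − TC = 31·8 − 561 = -¥313, a loss, but smaller than the ¥441 fixed cost the firm would lose by shutting down.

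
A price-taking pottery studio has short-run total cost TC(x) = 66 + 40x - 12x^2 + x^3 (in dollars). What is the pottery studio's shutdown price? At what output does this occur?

$4 per unit, at x = 6

The firm shuts down when price falls below the minimum of average variable cost. AVC = VC/x = 40 - 12x + x^2.
dAVC/dx = -12 + 2x = 0 gives x = 6. min AVC = 40 - 12·6 + 6^2 = 4.
For P < $4 the firm produces nothing.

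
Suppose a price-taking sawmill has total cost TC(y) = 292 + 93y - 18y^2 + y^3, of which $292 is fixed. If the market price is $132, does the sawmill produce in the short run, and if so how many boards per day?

From TC, MC = TC'(y) = 93 - 36y + 3y^2 and AVC = VC/y = 93 - 18y + y^2.
The AVC parabola has its vertex at y = 18/2 = 9, where AVC = 93 - 18·9 + 9^2 = $12.
P = $132 exceeds min AVC = $12, so the firm stays open.
P = MC gives -39 - 36y + 3y^2 = 0, with roots -1 and 13. Take the larger (rising MC): y* = 13.
Check: AVC at y = 13 is $28 ≤ P, so revenue covers variable cost.
Profit = P·y − TC = 132·13 − 656 = $1060.

Produce at y = 13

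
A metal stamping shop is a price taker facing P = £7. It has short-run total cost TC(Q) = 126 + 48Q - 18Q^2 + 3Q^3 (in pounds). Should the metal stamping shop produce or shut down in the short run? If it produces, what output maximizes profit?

From TC, MC = TC'(Q) = 48 - 36Q + 9Q^2 and AVC = VC/Q = 48 - 18Q + 3Q^2.
AVC hits its minimum where MC = AVC, at Q = 3, giving min AVC = 48 - 18·3 + 3·3^2 = £21.
With P < min AVC (£7 < £21), every unit sold adds to the loss.
Shutting down limits the loss to fixed cost, £126.

Shut down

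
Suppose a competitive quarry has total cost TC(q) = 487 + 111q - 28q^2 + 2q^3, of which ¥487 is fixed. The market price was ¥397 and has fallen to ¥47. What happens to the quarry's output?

MC = 111 - 56q + 6q^2; the shutdown threshold is min AVC = ¥13 (at q = 7).
With P = ¥397 above the shutdown price, P = MC gives q = 13.
At P = ¥47 ≥ min AVC, set P = MC: q = 8. The firm stays open but cuts output.

Output falls from 13 to 8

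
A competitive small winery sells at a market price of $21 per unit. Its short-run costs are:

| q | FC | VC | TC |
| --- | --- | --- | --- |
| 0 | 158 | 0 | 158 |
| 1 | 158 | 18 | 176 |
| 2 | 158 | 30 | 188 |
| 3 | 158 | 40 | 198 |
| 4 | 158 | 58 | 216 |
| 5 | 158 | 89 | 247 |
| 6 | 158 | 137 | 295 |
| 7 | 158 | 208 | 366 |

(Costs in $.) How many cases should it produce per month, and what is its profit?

q = 4; profit = -$132

Tabulate TR − TC: q=0: -158; q=1: -155; q=2: -146; q=3: -135; q=4: -132; q=5: -142; q=6: -169; q=7: -219.
Profit is maximized at q = 4. AVC there is 58/4 = $14.50 ≤ P, so producing beats shutting down (which would give -$158).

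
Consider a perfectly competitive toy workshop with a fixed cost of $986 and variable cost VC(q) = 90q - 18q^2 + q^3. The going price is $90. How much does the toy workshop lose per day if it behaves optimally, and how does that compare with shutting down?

AVC = 90 - 18q + q^2 has its minimum $9 at q = 9; price $90 clears that bar, so the firm operates.
MC = 90 - 36q + 3q^2. Setting P = MC and taking the root on the rising branch gives q* = 12.
TR = 90·12 = 1080. TC = 986 + 216 = 1202. Profit = 1080 − 1202 = -$122.
By producing, the firm covers all variable cost plus $864 of fixed cost; shutting down would lose the full $986.

Profit = -$122 at q = 12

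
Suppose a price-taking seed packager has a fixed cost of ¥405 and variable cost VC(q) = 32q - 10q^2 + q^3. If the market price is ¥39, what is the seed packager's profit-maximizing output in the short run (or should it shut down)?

From TC, MC = TC'(q) = 32 - 20q + 3q^2 and AVC = VC/q = 32 - 10q + q^2.
AVC is minimized where dAVC/dq = -10 + 2q = 0, at q = 5; min AVC = 32 - 10·5 + 5^2 = ¥7.
Because ¥39 ≥ ¥7, revenue can cover variable cost; the firm operates.
Set P = MC: 39 = 32 - 20q + 3q^2 → -7 - 20q + 3q^2 = 0. The roots are q = -1/3 and q = 7; the profit-maximizing output is on the rising part of MC, so q* = 7.
Check: AVC at q = 7 is ¥11 ≤ P, so revenue covers variable cost.
Profit = P·q − TC = 39·7 − 482 = -¥209, a loss, but smaller than the ¥405 fixed cost the firm would lose by shutting down.

Produce at q = 7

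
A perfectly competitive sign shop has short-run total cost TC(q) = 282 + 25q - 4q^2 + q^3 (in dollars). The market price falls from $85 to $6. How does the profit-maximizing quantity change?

Output falls from 6 to 0 (the firm shuts down)

MC = 25 - 8q + 3q^2; the shutdown threshold is min AVC = $21 (at q = 2).
At P = $85 ≥ min AVC, set P = MC on the rising branch: q = 6.
At P = $6 < min AVC = $21, price no longer covers variable cost at any output, so the firm shuts down: q = 0.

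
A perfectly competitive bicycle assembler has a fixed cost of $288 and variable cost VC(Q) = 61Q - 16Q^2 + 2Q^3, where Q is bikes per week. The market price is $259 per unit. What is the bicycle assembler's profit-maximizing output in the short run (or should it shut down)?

From TC, MC = TC'(Q) = 61 - 32Q + 6Q^2 and AVC = VC/Q = 61 - 16Q + 2Q^2.
The AVC parabola has its vertex at Q = 16/4 = 4, where AVC = 61 - 16·4 + 2·4^2 = $29.
Because $259 ≥ $29, revenue can cover variable cost; the firm operates.
Solving P = MC: -198 - 32Q + 6Q^2 = 0 ⇒ Q = -11/3 or 9. On the upward-sloping branch, Q* = 9.
Check: AVC at Q = 9 is $79 ≤ P, so revenue covers variable cost.
Profit = P·Q − TC = 259·9 − 999 = $1332.

Produce at Q = 9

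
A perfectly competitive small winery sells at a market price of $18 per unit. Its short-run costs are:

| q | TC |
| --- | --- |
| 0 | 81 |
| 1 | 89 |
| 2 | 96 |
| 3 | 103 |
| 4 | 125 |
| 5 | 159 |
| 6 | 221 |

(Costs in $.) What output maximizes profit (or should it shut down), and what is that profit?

q = 3; profit = -$49

Profit at each row (π = 18q − TC): q=0: -81; q=1: -71; q=2: -60; q=3: -49; q=4: -53; q=5: -69; q=6: -113.
Profit is maximized at q = 3. AVC there is 22/3 = $7.33 ≤ P, so producing beats shutting down (which would give -$81).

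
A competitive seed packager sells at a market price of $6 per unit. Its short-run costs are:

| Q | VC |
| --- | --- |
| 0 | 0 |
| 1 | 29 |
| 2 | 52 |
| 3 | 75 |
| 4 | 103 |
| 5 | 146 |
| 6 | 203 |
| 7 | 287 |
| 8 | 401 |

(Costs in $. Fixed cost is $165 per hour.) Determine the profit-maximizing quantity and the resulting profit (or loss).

Q = 0 (shut down); profit = -$165

Compute π = P·Q − TC at each output: Q=0: -165; Q=1: -188; Q=2: -205; Q=3: -222; Q=4: -244; Q=5: -281; Q=6: -332; Q=7: -410; Q=8: -518.
Profit is highest at Q = 0. Equivalently, the lowest AVC in the table is 75/3 ≈ $25 at Q = 3, and P = $6 falls below it — price never covers variable cost, so the firm shuts down and loses only its fixed cost.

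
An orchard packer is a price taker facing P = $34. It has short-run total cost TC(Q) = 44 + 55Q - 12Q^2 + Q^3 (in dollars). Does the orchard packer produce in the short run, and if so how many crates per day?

Produce at Q = 7

Strip out fixed cost: VC = 55Q - 12Q^2 + Q^3. Then AVC = 55 - 12Q + Q^2 and MC = 55 - 24Q + 3Q^2.
The AVC parabola has its vertex at Q = 12/2 = 6, where AVC = 55 - 12·6 + 6^2 = $19.
Since P = $34 ≥ min AVC = $19, price covers variable cost and the firm should produce.
Set P = MC: 34 = 55 - 24Q + 3Q^2 → 21 - 24Q + 3Q^2 = 0. The roots are Q = 1 and Q = 7; the profit-maximizing output is on the rising part of MC, so Q* = 7.
Check: AVC at Q = 7 is $20 ≤ P, so revenue covers variable cost.
Profit = P·Q − TC = 34·7 − 184 = $54.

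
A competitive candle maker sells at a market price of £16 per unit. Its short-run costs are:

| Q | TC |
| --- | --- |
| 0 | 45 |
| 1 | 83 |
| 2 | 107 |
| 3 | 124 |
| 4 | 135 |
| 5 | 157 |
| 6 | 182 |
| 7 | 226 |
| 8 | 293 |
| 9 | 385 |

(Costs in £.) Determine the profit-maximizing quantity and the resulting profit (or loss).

Q = 0 (shut down); profit = -£45

Tabulate TR − TC: Q=0: -45; Q=1: -67; Q=2: -75; Q=3: -76; Q=4: -71; Q=5: -77; Q=6: -86; Q=7: -114; Q=8: -165; Q=9: -241.
Profit is highest at Q = 0. Equivalently, the lowest AVC in the table is 112/5 ≈ £22.40 at Q = 5, and P = £16 falls below it — price never covers variable cost, so the firm shuts down and loses only its fixed cost.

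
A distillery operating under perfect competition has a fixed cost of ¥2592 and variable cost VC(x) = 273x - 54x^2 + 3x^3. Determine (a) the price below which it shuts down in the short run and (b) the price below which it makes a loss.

Shutdown price = ¥30; break-even price = ¥273

Shutdown price = min AVC. AVC = 273 - 54x + 3x^2, with vertex at x = 9 and minimum ¥30.
ATC = 2592/x + 273 - 54x + 3x^2. Setting dATC/dx = −2592/x^2 − 54 + 6x = 0 gives x = 12 (since 6·12^3 − 54·12^2 = 2592).
min ATC = 2592/12 + 273 − 54·12 + 3·12^2 = ¥273. That is the break-even price.
For ¥30 ≤ P < ¥273 the firm produces at a loss; below ¥30 it shuts down.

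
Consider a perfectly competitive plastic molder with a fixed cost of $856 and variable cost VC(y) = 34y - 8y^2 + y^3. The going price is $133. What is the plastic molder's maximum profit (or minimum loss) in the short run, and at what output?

AVC = 34 - 8y + y^2; min AVC = $18 at y = 4. Since P = $133 ≥ min AVC, the firm produces.
With MC = 34 - 16y + 3y^2, P = MC on the upward-sloping part at y* = 9.
TR = 133·9 = 1197. TC = 856 + 387 = 1243. Profit = 1197 − 1243 = -$46.
That loss of $46 beats the $856 the firm would lose by shutting down; producing recovers $810 of fixed cost.

Profit = -$46 at y = 9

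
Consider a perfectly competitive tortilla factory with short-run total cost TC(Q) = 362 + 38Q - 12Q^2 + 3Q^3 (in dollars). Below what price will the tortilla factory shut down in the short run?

Short-run supply begins at min AVC. From VC = 38Q - 12Q^2 + 3Q^3, AVC = 38 - 12Q + 3Q^2.
At the minimum of AVC, MC = AVC. MC = 38 - 24Q + 9Q^2; setting MC = AVC gives 6Q^2 - 12Q = 0, so Q = 2. min AVC = 26.
So the shutdown price is $26.

$26 per unit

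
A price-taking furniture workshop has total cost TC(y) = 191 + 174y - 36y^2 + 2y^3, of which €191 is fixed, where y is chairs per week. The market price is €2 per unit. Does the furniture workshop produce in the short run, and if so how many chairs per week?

Shut down

From TC, MC = TC'(y) = 174 - 72y + 6y^2 and AVC = VC/y = 174 - 36y + 2y^2.
AVC hits its minimum where MC = AVC, at y = 9, giving min AVC = 174 - 36·9 + 2·9^2 = €12.
With P < min AVC (€2 < €12), every unit sold adds to the loss.
Best response: produce nothing and absorb the €191 fixed cost.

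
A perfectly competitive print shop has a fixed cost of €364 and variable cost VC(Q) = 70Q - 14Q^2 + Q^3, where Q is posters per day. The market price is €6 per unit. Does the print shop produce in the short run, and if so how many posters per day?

Variable cost is VC = 70Q - 14Q^2 + Q^3, so AVC = VC/Q = 70 - 14Q + Q^2 and MC = dTC/dQ = 70 - 28Q + 3Q^2.
AVC hits its minimum where MC = AVC, at Q = 7, giving min AVC = 70 - 14·7 + 7^2 = €21.
With P < min AVC (€6 < €21), every unit sold adds to the loss.
Best response: produce nothing and absorb the €364 fixed cost.

Shut down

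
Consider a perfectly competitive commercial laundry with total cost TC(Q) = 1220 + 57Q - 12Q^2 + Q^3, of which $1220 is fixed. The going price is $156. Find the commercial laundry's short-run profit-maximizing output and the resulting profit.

Profit = -$10 at Q = 11

AVC = 57 - 12Q + Q^2; min AVC = $21 at Q = 6. Since P = $156 ≥ min AVC, the firm produces.
MC = 57 - 24Q + 3Q^2. Setting P = MC and taking the root on the rising branch gives Q* = 11.
TR = 156·11 = 1716. TC = 1220 + 506 = 1726. Profit = 1716 − 1726 = -$10.
By producing, the firm covers all variable cost plus $1210 of fixed cost; shutting down would lose the full $1220.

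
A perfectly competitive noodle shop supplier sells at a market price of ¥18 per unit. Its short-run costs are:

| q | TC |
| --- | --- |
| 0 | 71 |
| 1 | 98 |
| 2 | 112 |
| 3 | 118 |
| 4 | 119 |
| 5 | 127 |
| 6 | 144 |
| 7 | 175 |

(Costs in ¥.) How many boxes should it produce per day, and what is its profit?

Compute π = P·q − TC at each output: q=0: -71; q=1: -80; q=2: -76; q=3: -64; q=4: -47; q=5: -37; q=6: -36; q=7: -49.
Profit is maximized at q = 6. AVC there is 73/6 = ¥12.17 ≤ P, so producing beats shutting down (which would give -¥71).

q = 6; profit = -¥36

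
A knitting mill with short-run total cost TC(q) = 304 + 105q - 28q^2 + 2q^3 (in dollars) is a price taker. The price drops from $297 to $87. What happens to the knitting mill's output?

AVC = 105 - 28q + 2q^2, minimized at q = 7 where min AVC = $7. MC = 105 - 56q + 6q^2.
With P = $297 above the shutdown price, P = MC gives q = 12.
At P = $87 ≥ min AVC, set P = MC: q = 9. The firm stays open but cuts output.

Output falls from 12 to 9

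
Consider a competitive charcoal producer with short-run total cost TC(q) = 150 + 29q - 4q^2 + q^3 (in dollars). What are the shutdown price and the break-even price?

Shutdown price = min AVC. AVC = 29 - 4q + q^2, with vertex at q = 2 and minimum $25.
ATC = 150/q + 29 - 4q + q^2. Setting dATC/dq = −150/q^2 − 4 + 2q = 0 gives q = 5 (since 2·5^3 − 4·5^2 = 150).
min ATC = 150/5 + 29 − 4·5 + 5^2 = $64. That is the break-even price.
Between these two prices the firm operates at a loss; above $64 it earns a profit.

Shutdown price = $25; break-even price = $64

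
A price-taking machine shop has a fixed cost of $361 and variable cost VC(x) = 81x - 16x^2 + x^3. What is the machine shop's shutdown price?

The shutdown price is the minimum of AVC. VC = 81x - 16x^2 + x^3, so AVC = 81 - 16x + x^2.
dAVC/dx = -16 + 2x = 0 gives x = 8. min AVC = 81 - 16·8 + 8^2 = 17.
For P < $17 the firm produces nothing.

$17 per unit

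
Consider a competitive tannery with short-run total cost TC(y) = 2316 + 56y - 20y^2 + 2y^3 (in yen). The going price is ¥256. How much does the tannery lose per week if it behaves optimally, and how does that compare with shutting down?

Profit = -¥316 at y = 10

AVC = 56 - 20y + 2y^2 has its minimum ¥6 at y = 5; price ¥256 clears that bar, so the firm operates.
With MC = 56 - 40y + 6y^2, P = MC on the upward-sloping part at y* = 10.
TR = 256·10 = 2560. TC = 2316 + 560 = 2876. Profit = 2560 − 2876 = -¥316.
That loss of ¥316 beats the ¥2316 the firm would lose by shutting down; producing recovers ¥2000 of fixed cost.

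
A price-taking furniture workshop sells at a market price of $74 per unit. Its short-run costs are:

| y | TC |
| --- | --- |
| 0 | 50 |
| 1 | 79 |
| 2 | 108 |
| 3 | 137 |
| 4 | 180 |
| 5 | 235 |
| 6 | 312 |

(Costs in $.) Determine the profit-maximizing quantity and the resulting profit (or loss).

Profit at each row (π = 74y − TC): y=0: -50; y=1: -5; y=2: 40; y=3: 85; y=4: 116; y=5: 135; y=6: 132.
Profit is maximized at y = 5. AVC there is 185/5 = $37 ≤ P, so producing beats shutting down (which would give -$50).

y = 5; profit = $135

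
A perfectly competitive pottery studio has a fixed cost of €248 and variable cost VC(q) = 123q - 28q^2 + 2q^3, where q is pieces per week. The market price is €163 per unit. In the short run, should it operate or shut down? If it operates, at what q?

Produce at q = 10

Variable cost is VC = 123q - 28q^2 + 2q^3, so AVC = VC/q = 123 - 28q + 2q^2 and MC = dTC/dq = 123 - 56q + 6q^2.
AVC hits its minimum where MC = AVC, at q = 7, giving min AVC = 123 - 28·7 + 2·7^2 = €25.
P = €163 exceeds min AVC = €25, so the firm stays open.
Set P = MC: 163 = 123 - 56q + 6q^2 → -40 - 56q + 6q^2 = 0. The roots are q = -2/3 and q = 10; the profit-maximizing output is on the rising part of MC, so q* = 10.
Check: AVC at q = 10 is €43 ≤ P, so revenue covers variable cost.
Profit = P·q − TC = 163·10 − 678 = €952.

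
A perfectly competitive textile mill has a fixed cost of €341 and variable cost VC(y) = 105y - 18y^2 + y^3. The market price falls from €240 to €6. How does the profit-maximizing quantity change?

MC = 105 - 36y + 3y^2; the shutdown threshold is min AVC = €24 (at y = 9).
With P = €240 above the shutdown price, P = MC gives y = 15.
At P = €6 < min AVC = €24, price no longer covers variable cost at any output, so the firm shuts down: y = 0.

Output falls from 15 to 0 (the firm shuts down)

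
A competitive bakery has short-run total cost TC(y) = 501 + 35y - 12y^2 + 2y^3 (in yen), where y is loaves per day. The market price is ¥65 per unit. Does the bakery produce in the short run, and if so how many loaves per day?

From TC, MC = TC'(y) = 35 - 24y + 6y^2 and AVC = VC/y = 35 - 12y + 2y^2.
AVC hits its minimum where MC = AVC, at y = 3, giving min AVC = 35 - 12·3 + 2·3^2 = ¥17.
Since P = ¥65 ≥ min AVC = ¥17, price covers variable cost and the firm should produce.
P = MC gives -30 - 24y + 6y^2 = 0, with roots -1 and 5. Take the larger (rising MC): y* = 5.
Check: AVC at y = 5 is ¥25 ≤ P, so revenue covers variable cost.
Profit = P·y − TC = 65·5 − 626 = -¥301, a loss, but smaller than the ¥501 fixed cost the firm would lose by shutting down.

Produce at y = 5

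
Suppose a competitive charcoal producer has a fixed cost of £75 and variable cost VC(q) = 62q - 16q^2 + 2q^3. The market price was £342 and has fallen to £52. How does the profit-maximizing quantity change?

MC = 62 - 32q + 6q^2; the shutdown threshold is min AVC = £30 (at q = 4).
With P = £342 above the shutdown price, P = MC gives q = 10.
At P = £52 ≥ min AVC, set P = MC: q = 5. The firm stays open but cuts output.

Output falls from 10 to 5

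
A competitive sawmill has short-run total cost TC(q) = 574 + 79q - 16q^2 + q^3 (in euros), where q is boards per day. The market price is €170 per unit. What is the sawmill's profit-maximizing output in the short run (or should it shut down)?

Strip out fixed cost: VC = 79q - 16q^2 + q^3. Then AVC = 79 - 16q + q^2 and MC = 79 - 32q + 3q^2.
The AVC parabola has its vertex at q = 16/2 = 8, where AVC = 79 - 16·8 + 8^2 = €15.
P = €170 exceeds min AVC = €15, so the firm stays open.
P = MC gives -91 - 32q + 3q^2 = 0, with roots -7/3 and 13. Take the larger (rising MC): q* = 13.
Check: AVC at q = 13 is €40 ≤ P, so revenue covers variable cost.
Profit = P·q − TC = 170·13 − 1094 = €1116.

Produce at q = 13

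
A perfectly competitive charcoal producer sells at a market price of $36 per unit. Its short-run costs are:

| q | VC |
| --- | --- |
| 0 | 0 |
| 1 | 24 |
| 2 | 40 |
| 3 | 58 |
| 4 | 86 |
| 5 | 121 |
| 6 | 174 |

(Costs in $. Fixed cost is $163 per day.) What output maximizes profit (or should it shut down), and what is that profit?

q = 5; profit = -$104

Tabulate TR − TC: q=0: -163; q=1: -151; q=2: -131; q=3: -113; q=4: -105; q=5: -104; q=6: -121.
Profit is maximized at q = 5. AVC there is 121/5 = $24.20 ≤ P, so producing beats shutting down (which would give -$163).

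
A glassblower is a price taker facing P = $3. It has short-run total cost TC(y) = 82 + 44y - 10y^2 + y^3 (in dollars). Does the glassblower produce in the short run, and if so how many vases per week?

Shut down

From TC, MC = TC'(y) = 44 - 20y + 3y^2 and AVC = VC/y = 44 - 10y + y^2.
AVC is minimized where dAVC/dy = -10 + 2y = 0, at y = 5; min AVC = 44 - 10·5 + 5^2 = $19.
P = $3 lies below min AVC = $19; no output level covers variable cost.
Shutting down limits the loss to fixed cost, $82.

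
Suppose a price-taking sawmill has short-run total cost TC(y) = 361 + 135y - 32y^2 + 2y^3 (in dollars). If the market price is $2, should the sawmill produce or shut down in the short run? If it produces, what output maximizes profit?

Shut down

From TC, MC = TC'(y) = 135 - 64y + 6y^2 and AVC = VC/y = 135 - 32y + 2y^2.
AVC is minimized where dAVC/dy = -32 + 4y = 0, at y = 8; min AVC = 135 - 32·8 + 2·8^2 = $7.
Since P = $2 < min AVC = $7, price fails to cover variable cost at any output.
Best response: produce nothing and absorb the $361 fixed cost.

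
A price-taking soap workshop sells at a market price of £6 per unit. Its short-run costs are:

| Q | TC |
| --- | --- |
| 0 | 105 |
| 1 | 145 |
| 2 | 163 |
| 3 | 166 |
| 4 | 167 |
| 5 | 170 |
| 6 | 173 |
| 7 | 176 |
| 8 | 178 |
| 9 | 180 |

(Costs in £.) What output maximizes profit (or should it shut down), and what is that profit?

Tabulate TR − TC: Q=0: -105; Q=1: -139; Q=2: -151; Q=3: -148; Q=4: -143; Q=5: -140; Q=6: -137; Q=7: -134; Q=8: -130; Q=9: -126.
Profit is highest at Q = 0. Equivalently, the lowest AVC in the table is 75/9 ≈ £8.33 at Q = 9, and P = £6 falls below it — price never covers variable cost, so the firm shuts down and loses only its fixed cost.

Q = 0 (shut down); profit = -£105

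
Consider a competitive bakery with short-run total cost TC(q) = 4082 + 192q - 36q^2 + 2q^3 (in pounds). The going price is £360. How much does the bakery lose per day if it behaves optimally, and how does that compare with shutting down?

Profit = -£162 at q = 14

AVC = 192 - 36q + 2q^2; min AVC = £30 at q = 9. Since P = £360 ≥ min AVC, the firm produces.
MC = 192 - 72q + 6q^2. Setting P = MC and taking the root on the rising branch gives q* = 14.
TR = 360·14 = 5040. TC = 4082 + 1120 = 5202. Profit = 5040 − 5202 = -£162.
By producing, the firm covers all variable cost plus £3920 of fixed cost; shutting down would lose the full £4082.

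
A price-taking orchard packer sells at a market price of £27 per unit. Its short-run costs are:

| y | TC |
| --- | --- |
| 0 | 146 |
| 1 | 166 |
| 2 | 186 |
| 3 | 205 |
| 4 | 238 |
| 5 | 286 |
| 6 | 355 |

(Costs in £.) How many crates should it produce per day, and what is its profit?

Profit at each row (π = 27y − TC): y=0: -146; y=1: -139; y=2: -132; y=3: -124; y=4: -130; y=5: -151; y=6: -193.
Profit is maximized at y = 3. AVC there is 59/3 = £19.67 ≤ P, so producing beats shutting down (which would give -£146).

y = 3; profit = -£124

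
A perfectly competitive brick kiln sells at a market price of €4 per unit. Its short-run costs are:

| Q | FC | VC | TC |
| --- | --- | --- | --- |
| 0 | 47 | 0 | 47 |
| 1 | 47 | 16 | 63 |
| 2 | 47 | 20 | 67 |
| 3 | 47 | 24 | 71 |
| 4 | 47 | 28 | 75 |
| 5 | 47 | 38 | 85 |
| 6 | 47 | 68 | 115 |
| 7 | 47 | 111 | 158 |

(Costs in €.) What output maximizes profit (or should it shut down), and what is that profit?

Q = 0 (shut down); profit = -€47

Tabulate TR − TC: Q=0: -47; Q=1: -59; Q=2: -59; Q=3: -59; Q=4: -59; Q=5: -65; Q=6: -91; Q=7: -130.
Profit is highest at Q = 0. Equivalently, the lowest AVC in the table is 28/4 ≈ €7 at Q = 4, and P = €4 falls below it — price never covers variable cost, so the firm shuts down and loses only its fixed cost.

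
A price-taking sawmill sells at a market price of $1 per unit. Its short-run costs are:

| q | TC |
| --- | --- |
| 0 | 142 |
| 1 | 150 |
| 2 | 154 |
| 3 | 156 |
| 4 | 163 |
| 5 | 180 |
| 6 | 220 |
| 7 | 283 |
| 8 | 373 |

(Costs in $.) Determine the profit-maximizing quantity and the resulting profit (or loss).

Profit at each row (π = 1q − TC): q=0: -142; q=1: -149; q=2: -152; q=3: -153; q=4: -159; q=5: -175; q=6: -214; q=7: -276; q=8: -365.
Profit is highest at q = 0. Equivalently, the lowest AVC in the table is 14/3 ≈ $4.67 at q = 3, and P = $1 falls below it — price never covers variable cost, so the firm shuts down and loses only its fixed cost.

q = 0 (shut down); profit = -$142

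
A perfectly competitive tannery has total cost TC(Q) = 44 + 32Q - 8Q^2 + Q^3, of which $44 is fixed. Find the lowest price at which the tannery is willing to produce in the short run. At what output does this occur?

$16 per unit, at Q = 4

Short-run supply begins at min AVC. From VC = 32Q - 8Q^2 + Q^3, AVC = 32 - 8Q + Q^2.
dAVC/dQ = -8 + 2Q = 0 gives Q = 4. min AVC = 32 - 8·4 + 4^2 = 16.
For P < $16 the firm produces nothing.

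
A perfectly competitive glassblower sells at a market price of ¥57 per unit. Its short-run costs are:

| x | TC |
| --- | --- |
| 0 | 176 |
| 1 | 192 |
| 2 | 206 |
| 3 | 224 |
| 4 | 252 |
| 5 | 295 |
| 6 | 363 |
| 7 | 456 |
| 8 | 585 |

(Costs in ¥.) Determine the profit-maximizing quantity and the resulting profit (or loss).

Compute π = P·x − TC at each output: x=0: -176; x=1: -135; x=2: -92; x=3: -53; x=4: -24; x=5: -10; x=6: -21; x=7: -57; x=8: -129.
Profit is maximized at x = 5. AVC there is 119/5 = ¥23.80 ≤ P, so producing beats shutting down (which would give -¥176).

x = 5; profit = -¥10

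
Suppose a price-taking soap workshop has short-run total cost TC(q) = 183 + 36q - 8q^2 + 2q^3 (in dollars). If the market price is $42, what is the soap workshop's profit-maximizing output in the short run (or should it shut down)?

Produce at q = 3

Variable cost is VC = 36q - 8q^2 + 2q^3, so AVC = VC/q = 36 - 8q + 2q^2 and MC = dTC/dq = 36 - 16q + 6q^2.
AVC is minimized where dAVC/dq = -8 + 4q = 0, at q = 2; min AVC = 36 - 8·2 + 2·2^2 = $28.
Since P = $42 ≥ min AVC = $28, price covers variable cost and the firm should produce.
P = MC gives -6 - 16q + 6q^2 = 0, with roots -1/3 and 3. Take the larger (rising MC): q* = 3.
Check: AVC at q = 3 is $30 ≤ P, so revenue covers variable cost.
Profit = P·q − TC = 42·3 − 273 = -$147, a loss, but smaller than the $183 fixed cost the firm would lose by shutting down.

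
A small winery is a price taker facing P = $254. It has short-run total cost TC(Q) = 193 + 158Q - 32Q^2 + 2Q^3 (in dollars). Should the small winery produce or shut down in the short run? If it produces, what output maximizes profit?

Strip out fixed cost: VC = 158Q - 32Q^2 + 2Q^3. Then AVC = 158 - 32Q + 2Q^2 and MC = 158 - 64Q + 6Q^2.
The AVC parabola has its vertex at Q = 32/4 = 8, where AVC = 158 - 32·8 + 2·8^2 = $30.
Since P = $254 ≥ min AVC = $30, price covers variable cost and the firm should produce.
P = MC gives -96 - 64Q + 6Q^2 = 0, with roots -4/3 and 12. Take the larger (rising MC): Q* = 12.
Check: AVC at Q = 12 is $62 ≤ P, so revenue covers variable cost.
Profit = P·Q − TC = 254·12 − 937 = $2111.

Produce at Q = 12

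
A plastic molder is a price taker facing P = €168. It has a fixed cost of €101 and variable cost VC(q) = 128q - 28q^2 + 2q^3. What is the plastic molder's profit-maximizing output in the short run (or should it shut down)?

Strip out fixed cost: VC = 128q - 28q^2 + 2q^3. Then AVC = 128 - 28q + 2q^2 and MC = 128 - 56q + 6q^2.
The AVC parabola has its vertex at q = 28/4 = 7, where AVC = 128 - 28·7 + 2·7^2 = €30.
Since P = €168 ≥ min AVC = €30, price covers variable cost and the firm should produce.
Set P = MC: 168 = 128 - 56q + 6q^2 → -40 - 56q + 6q^2 = 0. The roots are q = -2/3 and q = 10; the profit-maximizing output is on the rising part of MC, so q* = 10.
Check: AVC at q = 10 is €48 ≤ P, so revenue covers variable cost.
Profit = P·q − TC = 168·10 − 581 = €1099.

Produce at q = 10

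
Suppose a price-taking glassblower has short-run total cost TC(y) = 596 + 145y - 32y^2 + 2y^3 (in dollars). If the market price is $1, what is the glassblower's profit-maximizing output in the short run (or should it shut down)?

Shut down

From TC, MC = TC'(y) = 145 - 64y + 6y^2 and AVC = VC/y = 145 - 32y + 2y^2.
AVC hits its minimum where MC = AVC, at y = 8, giving min AVC = 145 - 32·8 + 2·8^2 = $17.
P = $1 lies below min AVC = $17; no output level covers variable cost.
Best response: produce nothing and absorb the $596 fixed cost.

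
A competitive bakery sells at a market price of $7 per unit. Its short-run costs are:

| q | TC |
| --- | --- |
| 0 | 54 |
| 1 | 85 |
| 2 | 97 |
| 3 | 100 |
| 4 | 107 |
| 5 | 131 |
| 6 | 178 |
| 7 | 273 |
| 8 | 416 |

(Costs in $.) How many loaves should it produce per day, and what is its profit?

q = 0 (shut down); profit = -$54

Tabulate TR − TC: q=0: -54; q=1: -78; q=2: -83; q=3: -79; q=4: -79; q=5: -96; q=6: -136; q=7: -224; q=8: -360.
Profit is highest at q = 0. Equivalently, the lowest AVC in the table is 53/4 ≈ $13.25 at q = 4, and P = $7 falls below it — price never covers variable cost, so the firm shuts down and loses only its fixed cost.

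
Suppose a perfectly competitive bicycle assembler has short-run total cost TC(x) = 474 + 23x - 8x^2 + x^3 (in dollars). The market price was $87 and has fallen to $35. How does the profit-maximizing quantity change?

Output falls from 8 to 6

MC = 23 - 16x + 3x^2; the shutdown threshold is min AVC = $7 (at x = 4).
With P = $87 above the shutdown price, P = MC gives x = 8.
At P = $35 ≥ min AVC, set P = MC: x = 6. The firm stays open but cuts output.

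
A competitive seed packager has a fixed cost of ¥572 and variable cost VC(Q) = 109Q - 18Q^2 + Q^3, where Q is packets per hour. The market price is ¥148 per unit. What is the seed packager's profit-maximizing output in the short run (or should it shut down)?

From TC, MC = TC'(Q) = 109 - 36Q + 3Q^2 and AVC = VC/Q = 109 - 18Q + Q^2.
AVC is minimized where dAVC/dQ = -18 + 2Q = 0, at Q = 9; min AVC = 109 - 18·9 + 9^2 = ¥28.
P = ¥148 exceeds min AVC = ¥28, so the firm stays open.
Solving P = MC: -39 - 36Q + 3Q^2 = 0 ⇒ Q = -1 or 13. On the upward-sloping branch, Q* = 13.
Check: AVC at Q = 13 is ¥44 ≤ P, so revenue covers variable cost.
Profit = P·Q − TC = 148·13 − 1144 = ¥780.

Produce at Q = 13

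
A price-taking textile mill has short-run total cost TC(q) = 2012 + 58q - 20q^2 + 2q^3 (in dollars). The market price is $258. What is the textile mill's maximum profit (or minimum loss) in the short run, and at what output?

Profit = -$12 at q = 10

AVC = 58 - 20q + 2q^2; min AVC = $8 at q = 5. Since P = $258 ≥ min AVC, the firm produces.
MC = 58 - 40q + 6q^2. Setting P = MC and taking the root on the rising branch gives q* = 10.
TR = 258·10 = 2580. TC = 2012 + 580 = 2592. Profit = 2580 − 2592 = -$12.
By producing, the firm covers all variable cost plus $2000 of fixed cost; shutting down would lose the full $2012.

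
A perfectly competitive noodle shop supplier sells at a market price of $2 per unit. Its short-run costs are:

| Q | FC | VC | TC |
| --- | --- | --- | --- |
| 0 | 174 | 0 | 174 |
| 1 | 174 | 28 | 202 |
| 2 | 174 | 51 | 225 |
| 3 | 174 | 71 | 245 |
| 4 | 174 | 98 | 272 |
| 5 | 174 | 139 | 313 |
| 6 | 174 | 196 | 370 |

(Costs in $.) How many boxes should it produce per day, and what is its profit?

Tabulate TR − TC: Q=0: -174; Q=1: -200; Q=2: -221; Q=3: -239; Q=4: -264; Q=5: -303; Q=6: -358.
Profit is highest at Q = 0. Equivalently, the lowest AVC in the table is 71/3 ≈ $23.67 at Q = 3, and P = $2 falls below it — price never covers variable cost, so the firm shuts down and loses only its fixed cost.

Q = 0 (shut down); profit = -$174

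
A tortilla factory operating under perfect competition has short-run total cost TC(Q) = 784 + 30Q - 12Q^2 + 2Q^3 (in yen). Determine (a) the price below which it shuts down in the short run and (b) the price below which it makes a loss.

Shutdown price = ¥12; break-even price = ¥156

AVC = 30 - 12Q + 2Q^2; minimized at Q = 3, giving min AVC = ¥12. That is the shutdown price.
ATC = 784/Q + 30 - 12Q + 2Q^2. Setting dATC/dQ = −784/Q^2 − 12 + 4Q = 0 gives Q = 7 (since 4·7^3 − 12·7^2 = 784).
min ATC = 784/7 + 30 − 12·7 + 2·7^2 = ¥156. That is the break-even price.
For ¥12 ≤ P < ¥156 the firm produces at a loss; below ¥12 it shuts down.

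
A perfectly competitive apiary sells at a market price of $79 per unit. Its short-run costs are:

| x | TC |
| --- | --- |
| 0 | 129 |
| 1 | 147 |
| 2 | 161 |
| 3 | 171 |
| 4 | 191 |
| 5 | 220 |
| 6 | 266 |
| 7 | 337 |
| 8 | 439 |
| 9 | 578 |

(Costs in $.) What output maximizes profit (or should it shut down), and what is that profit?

x = 7; profit = $216

Profit at each row (π = 79x − TC): x=0: -129; x=1: -68; x=2: -3; x=3: 66; x=4: 125; x=5: 175; x=6: 208; x=7: 216; x=8: 193; x=9: 133.
Profit is maximized at x = 7. AVC there is 208/7 = $29.71 ≤ P, so producing beats shutting down (which would give -$129).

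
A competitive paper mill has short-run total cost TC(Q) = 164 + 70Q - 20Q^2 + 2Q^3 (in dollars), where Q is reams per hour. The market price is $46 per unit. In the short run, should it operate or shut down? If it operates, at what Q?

Produce at Q = 6

From TC, MC = TC'(Q) = 70 - 40Q + 6Q^2 and AVC = VC/Q = 70 - 20Q + 2Q^2.
AVC hits its minimum where MC = AVC, at Q = 5, giving min AVC = 70 - 20·5 + 2·5^2 = $20.
Because $46 ≥ $20, revenue can cover variable cost; the firm operates.
Solving P = MC: 24 - 40Q + 6Q^2 = 0 ⇒ Q = 2/3 or 6. On the upward-sloping branch, Q* = 6.
Check: AVC at Q = 6 is $22 ≤ P, so revenue covers variable cost.
Profit = P·Q − TC = 46·6 − 296 = -$20, a loss, but smaller than the $164 fixed cost the firm would lose by shutting down.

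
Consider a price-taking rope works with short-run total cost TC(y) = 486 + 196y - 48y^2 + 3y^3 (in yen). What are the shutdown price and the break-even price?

Shutdown price = ¥4; break-even price = ¥61

Shutdown price = min AVC. AVC = 196 - 48y + 3y^2, with vertex at y = 8 and minimum ¥4.
ATC = 486/y + 196 - 48y + 3y^2. Setting dATC/dy = −486/y^2 − 48 + 6y = 0 gives y = 9 (since 6·9^3 − 48·9^2 = 486).
min ATC = 486/9 + 196 − 48·9 + 3·9^2 = ¥61. That is the break-even price.
Between these two prices the firm operates at a loss; above ¥61 it earns a profit.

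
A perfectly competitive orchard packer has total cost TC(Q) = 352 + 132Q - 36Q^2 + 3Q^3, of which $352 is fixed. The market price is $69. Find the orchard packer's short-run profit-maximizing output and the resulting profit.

AVC = 132 - 36Q + 3Q^2 has its minimum $24 at Q = 6; price $69 clears that bar, so the firm operates.
With MC = 132 - 72Q + 9Q^2, P = MC on the upward-sloping part at Q* = 7.
TR = 69·7 = 483. TC = 352 + 189 = 541. Profit = 483 − 541 = -$58.
Shutting down would mean losing the fixed cost of $352, so operating at a loss of $58 is better by $294.

Profit = -$58 at Q = 7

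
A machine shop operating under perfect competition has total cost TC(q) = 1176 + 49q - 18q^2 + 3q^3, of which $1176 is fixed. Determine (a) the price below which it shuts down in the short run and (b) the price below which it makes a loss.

Shutdown price = $22; break-even price = $238

Shutdown price = min AVC. AVC = 49 - 18q + 3q^2, with vertex at q = 3 and minimum $22.
ATC = 1176/q + 49 - 18q + 3q^2. Setting dATC/dq = −1176/q^2 − 18 + 6q = 0 gives q = 7 (since 6·7^3 − 18·7^2 = 1176).
min ATC = 1176/7 + 49 − 18·7 + 3·7^2 = $238. That is the break-even price.
Between these two prices the firm operates at a loss; above $238 it earns a profit.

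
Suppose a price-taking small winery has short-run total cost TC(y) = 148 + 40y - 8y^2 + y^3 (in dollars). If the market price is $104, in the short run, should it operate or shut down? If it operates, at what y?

Produce at y = 8

Strip out fixed cost: VC = 40y - 8y^2 + y^3. Then AVC = 40 - 8y + y^2 and MC = 40 - 16y + 3y^2.
AVC is minimized where dAVC/dy = -8 + 2y = 0, at y = 4; min AVC = 40 - 8·4 + 4^2 = $24.
Because $104 ≥ $24, revenue can cover variable cost; the firm operates.
Set P = MC: 104 = 40 - 16y + 3y^2 → -64 - 16y + 3y^2 = 0. The roots are y = -8/3 and y = 8; the profit-maximizing output is on the rising part of MC, so y* = 8.
Check: AVC at y = 8 is $40 ≤ P, so revenue covers variable cost.
Profit = P·y − TC = 104·8 − 468 = $364.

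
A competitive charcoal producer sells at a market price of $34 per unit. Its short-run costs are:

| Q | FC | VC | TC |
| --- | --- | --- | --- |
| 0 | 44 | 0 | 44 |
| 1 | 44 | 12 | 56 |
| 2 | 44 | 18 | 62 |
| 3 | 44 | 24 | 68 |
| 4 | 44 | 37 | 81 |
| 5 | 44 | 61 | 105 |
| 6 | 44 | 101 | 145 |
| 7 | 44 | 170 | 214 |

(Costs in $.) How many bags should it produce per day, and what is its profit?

Q = 5; profit = $65

Compute π = P·Q − TC at each output: Q=0: -44; Q=1: -22; Q=2: 6; Q=3: 34; Q=4: 55; Q=5: 65; Q=6: 59; Q=7: 24.
Profit is maximized at Q = 5. AVC there is 61/5 = $12.20 ≤ P, so producing beats shutting down (which would give -$44).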